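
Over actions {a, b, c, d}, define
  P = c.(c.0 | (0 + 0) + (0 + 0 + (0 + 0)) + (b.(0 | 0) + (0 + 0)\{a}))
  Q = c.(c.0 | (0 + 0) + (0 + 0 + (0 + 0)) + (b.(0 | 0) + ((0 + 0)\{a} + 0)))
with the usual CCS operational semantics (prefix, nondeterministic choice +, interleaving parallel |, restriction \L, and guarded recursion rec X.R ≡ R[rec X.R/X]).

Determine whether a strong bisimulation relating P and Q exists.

Reachable graph of P (4 states):
  m0 = c.(c.0 | (0 + 0) + (0 + 0 + (0 + 0)) + (b.(0 | 0) + (0 + 0)\{a})) has moves —c→ m1
  m1 = c.0 | (0 + 0) + (0 + 0 + (0 + 0)) + (b.(0 | 0) + (0 + 0)\{a}) has moves —b→ m2, —c→ m3
  m2 = 0 | 0 has moves deadlocked
  m3 = 0 | (0 + 0) has moves deadlocked
Reachable graph of Q (4 states):
  n0 = c.(c.0 | (0 + 0) + (0 + 0 + (0 + 0)) + (b.(0 | 0) + ((0 + 0)\{a} + 0))) has moves —c→ n1
  n1 = c.0 | (0 + 0) + (0 + 0 + (0 + 0)) + (b.(0 | 0) + ((0 + 0)\{a} + 0)) has moves —b→ n2, —c→ n3
  n2 = 0 | 0 has moves deadlocked
  n3 = 0 | (0 + 0) has moves deadlocked
Bisimilarity quotient blocks:
  B0 = {m0, n0}
  B1 = {m1, n1}
  B2 = {m2, m3, n2, n3}
m0 ∈ B0, n0 ∈ B0 → same block

bisimilar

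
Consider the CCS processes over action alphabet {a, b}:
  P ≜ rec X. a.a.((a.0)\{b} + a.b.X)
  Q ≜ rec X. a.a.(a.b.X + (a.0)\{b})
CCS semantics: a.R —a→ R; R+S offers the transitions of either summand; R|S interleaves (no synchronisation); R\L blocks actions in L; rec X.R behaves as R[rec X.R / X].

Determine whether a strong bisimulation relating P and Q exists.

P's transition system — 5 states:
  m0 = rec X. a.a.((a.0)\{b} + a.b.X) has moves —a→ m1
  m1 = a.((a.0)\{b} + a.b.(rec X. a.a.((a.0)\{b} + a.b.X))) has moves —a→ m2
  m2 = (a.0)\{b} + a.b.(rec X. a.a.((a.0)\{b} + a.b.X)) has moves —a→ m3, —a→ m4
  m3 = 0\{b} has moves (no moves)
  m4 = b.(rec X. a.a.((a.0)\{b} + a.b.X)) has moves —b→ m0
Q's transition system — 5 states:
  n0 = rec X. a.a.(a.b.X + (a.0)\{b}) has moves —a→ n1
  n1 = a.(a.b.(rec X. a.a.(a.b.X + (a.0)\{b})) + (a.0)\{b}) has moves —a→ n2
  n2 = a.b.(rec X. a.a.(a.b.X + (a.0)\{b})) + (a.0)\{b} has moves —a→ n3, —a→ n4
  n3 = 0\{b} has moves (no moves)
  n4 = b.(rec X. a.a.(a.b.X + (a.0)\{b})) has moves —b→ n0
Coarsest stable partition (strong bisimilarity classes):
  B0 = {m0, n0}
  B1 = {m1, n1}
  B2 = {m2, n2}
  B3 = {m3, n3}
  B4 = {m4, n4}
m0 ∈ B0, n0 ∈ B0 → same block

YES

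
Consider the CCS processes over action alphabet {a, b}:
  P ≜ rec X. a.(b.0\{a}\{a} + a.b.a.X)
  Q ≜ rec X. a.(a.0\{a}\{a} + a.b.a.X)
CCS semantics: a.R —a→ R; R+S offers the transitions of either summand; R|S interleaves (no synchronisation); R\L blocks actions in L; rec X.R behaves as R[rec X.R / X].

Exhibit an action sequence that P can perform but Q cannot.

ab

Reachable graph of P (5 states):
  m0 = rec X. a.(b.0\{a}\{a} + a.b.a.X) has moves --a--▸ m1
  m1 = b.0\{a}\{a} + a.b.a.(rec X. a.(b.0\{a}\{a} + a.b.a.X)) has moves --a--▸ m2, --b--▸ m3
  m2 = b.a.(rec X. a.(b.0\{a}\{a} + a.b.a.X)) has moves --b--▸ m4
  m3 = 0\{a}\{a} has moves ·
  m4 = a.(rec X. a.(b.0\{a}\{a} + a.b.a.X)) has moves --a--▸ m0
Reachable graph of Q (5 states):
  n0 = rec X. a.(a.0\{a}\{a} + a.b.a.X) has moves --a--▸ n1
  n1 = a.0\{a}\{a} + a.b.a.(rec X. a.(a.0\{a}\{a} + a.b.a.X)) has moves --a--▸ n2, --a--▸ n3
  n2 = 0\{a}\{a} has moves ·
  n3 = b.a.(rec X. a.(a.0\{a}\{a} + a.b.a.X)) has moves --b--▸ n4
  n4 = a.(rec X. a.(a.0\{a}\{a} + a.b.a.X)) has moves --a--▸ n0
Trace ⟨ab⟩ through P, begin at {m0}:
  [1] a ⇒ {m1}
  [2] b ⇒ {m3}
  P completes σ.
Trace ⟨ab⟩ through Q, begin at {n0}:
  [1] a ⇒ {n1}
  [2] b ⇒ no successor for Q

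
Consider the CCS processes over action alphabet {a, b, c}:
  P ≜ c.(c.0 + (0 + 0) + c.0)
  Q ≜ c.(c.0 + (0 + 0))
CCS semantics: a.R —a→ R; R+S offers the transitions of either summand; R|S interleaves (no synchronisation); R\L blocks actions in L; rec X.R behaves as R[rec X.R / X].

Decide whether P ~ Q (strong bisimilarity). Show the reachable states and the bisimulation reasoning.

LTS(P): 3 reachable states
  s0 = c.(c.0 + (0 + 0) + c.0) → =c=> s1
  s1 = c.0 + (0 + 0) + c.0 → =c=> s2
  s2 = 0 → deadlocked
LTS(Q): 3 reachable states
  t0 = c.(c.0 + (0 + 0)) → =c=> t1
  t1 = c.0 + (0 + 0) → =c=> t2
  t2 = 0 → deadlocked
Coarsest stable partition (strong bisimilarity classes):
  B0 = {s0, t0}
  B1 = {s1, t1}
  B2 = {s2, t2}
s0 ∈ B0, t0 ∈ B0 → same block

P ~ Q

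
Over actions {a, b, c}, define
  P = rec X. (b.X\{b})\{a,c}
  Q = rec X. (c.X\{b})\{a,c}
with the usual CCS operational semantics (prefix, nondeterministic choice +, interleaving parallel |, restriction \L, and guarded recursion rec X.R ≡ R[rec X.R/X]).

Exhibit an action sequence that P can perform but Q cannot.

b

Reachable graph of P (2 states):
  m0 = rec X. (b.X\{b})\{a,c} → —b→ m1
  m1 = (rec X. (b.X\{b})\{a,c})\{b}\{a,c} → deadlocked
Reachable graph of Q (1 states):
  n0 = rec X. (c.X\{b})\{a,c} → deadlocked
Run σ = ⟨b⟩ on P: start {m0}
  step 1 (b): {m1}
  — P admits the full trace.
Run σ = ⟨b⟩ on Q: start {n0}
  step 1 (b): no successor for Q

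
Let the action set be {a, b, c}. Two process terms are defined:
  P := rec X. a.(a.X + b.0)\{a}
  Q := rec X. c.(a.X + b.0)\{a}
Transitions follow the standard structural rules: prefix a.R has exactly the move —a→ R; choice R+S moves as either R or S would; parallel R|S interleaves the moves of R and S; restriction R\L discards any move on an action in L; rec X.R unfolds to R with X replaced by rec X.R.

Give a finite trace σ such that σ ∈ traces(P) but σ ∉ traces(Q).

Reachable graph of P (3 states):
  u0 = rec X. a.(a.X + b.0)\{a} → -a-> u1
  u1 = (a.(rec X. a.(a.X + b.0)\{a}) + b.0)\{a} → -b-> u2
  u2 = 0\{a} → deadlocked
Reachable graph of Q (3 states):
  v0 = rec X. c.(a.X + b.0)\{a} → -c-> v1
  v1 = (a.(rec X. c.(a.X + b.0)\{a}) + b.0)\{a} → -b-> v2
  v2 = 0\{a} → deadlocked
Run σ = ⟨a⟩ on P: start {u0}
  step 1 (a): {u1}
  ✓ P
Run σ = ⟨a⟩ on Q: start {v0}
  step 1 (a): ∅ (Q stuck)

a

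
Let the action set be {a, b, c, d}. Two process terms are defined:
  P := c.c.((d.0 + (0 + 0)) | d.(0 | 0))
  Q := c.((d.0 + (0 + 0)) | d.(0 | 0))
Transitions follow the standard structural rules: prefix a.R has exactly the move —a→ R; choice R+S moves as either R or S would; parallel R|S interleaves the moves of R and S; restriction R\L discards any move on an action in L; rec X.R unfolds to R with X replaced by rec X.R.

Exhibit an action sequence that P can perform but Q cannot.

cc

LTS(P): 6 reachable states
  s0 = c.c.((d.0 + (0 + 0)) | d.(0 | 0)) ⊢ —c→ s1
  s1 = c.((d.0 + (0 + 0)) | d.(0 | 0)) ⊢ —c→ s2
  s2 = (d.0 + (0 + 0)) | d.(0 | 0) ⊢ —d→ s3, —d→ s4
  s3 = (d.0 + (0 + 0)) | (0 | 0) ⊢ —d→ s5
  s4 = 0 | d.(0 | 0) ⊢ —d→ s5
  s5 = 0 | (0 | 0) ⊢ ·
LTS(Q): 5 reachable states
  t0 = c.((d.0 + (0 + 0)) | d.(0 | 0)) ⊢ —c→ t1
  t1 = (d.0 + (0 + 0)) | d.(0 | 0) ⊢ —d→ t2, —d→ t3
  t2 = (d.0 + (0 + 0)) | (0 | 0) ⊢ —d→ t4
  t3 = 0 | d.(0 | 0) ⊢ —d→ t4
  t4 = 0 | (0 | 0) ⊢ ·
Trace ⟨cc⟩ through P, begin at {s0}:
  after c @ step 1: {s1}
  after c @ step 2: {s2}
  — P admits the full trace.
Trace ⟨cc⟩ through Q, begin at {t0}:
  after c @ step 1: {t1}
  after c @ step 2: ∅ (Q stuck)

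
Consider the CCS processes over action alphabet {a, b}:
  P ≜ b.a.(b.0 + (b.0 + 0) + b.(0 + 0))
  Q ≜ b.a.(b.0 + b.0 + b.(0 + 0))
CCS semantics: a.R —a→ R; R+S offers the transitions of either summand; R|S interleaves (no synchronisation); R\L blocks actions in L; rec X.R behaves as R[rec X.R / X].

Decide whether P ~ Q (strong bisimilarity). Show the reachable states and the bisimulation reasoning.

P ~ Q

LTS(P): 5 reachable states
  m0 = b.a.(b.0 + (b.0 + 0) + b.(0 + 0)) has moves -b-> m1
  m1 = a.(b.0 + (b.0 + 0) + b.(0 + 0)) has moves -a-> m2
  m2 = b.0 + (b.0 + 0) + b.(0 + 0) has moves -b-> m3, -b-> m4
  m3 = 0 has moves stopped
  m4 = 0 + 0 has moves stopped
LTS(Q): 5 reachable states
  n0 = b.a.(b.0 + b.0 + b.(0 + 0)) has moves -b-> n1
  n1 = a.(b.0 + b.0 + b.(0 + 0)) has moves -a-> n2
  n2 = b.0 + b.0 + b.(0 + 0) has moves -b-> n3, -b-> n4
  n3 = 0 has moves stopped
  n4 = 0 + 0 has moves stopped
Bisimilarity quotient blocks:
  B0 = {m0, n0}
  B1 = {m1, n1}
  B2 = {m2, n2}
  B3 = {m3, m4, n3, n4}
m0 ∈ B0, n0 ∈ B0 → same block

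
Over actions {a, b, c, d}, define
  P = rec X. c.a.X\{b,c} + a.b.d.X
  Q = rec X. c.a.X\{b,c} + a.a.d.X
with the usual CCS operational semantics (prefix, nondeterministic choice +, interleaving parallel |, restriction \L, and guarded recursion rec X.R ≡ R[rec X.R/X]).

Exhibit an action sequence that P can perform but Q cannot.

ab

LTS(P): 6 reachable states
  u0 = rec X. c.a.X\{b,c} + a.b.d.X → ··a··> u1, ··c··> u2
  u1 = b.d.(rec X. c.a.X\{b,c} + a.b.d.X) → ··b··> u3
  u2 = a.(rec X. c.a.X\{b,c} + a.b.d.X)\{b,c} → ··a··> u4
  u3 = d.(rec X. c.a.X\{b,c} + a.b.d.X) → ··d··> u0
  u4 = (rec X. c.a.X\{b,c} + a.b.d.X)\{b,c} → ··a··> u5
  u5 = (b.d.(rec X. c.a.X\{b,c} + a.b.d.X))\{b,c} → ∅
LTS(Q): 7 reachable states
  v0 = rec X. c.a.X\{b,c} + a.a.d.X → ··a··> v1, ··c··> v2
  v1 = a.d.(rec X. c.a.X\{b,c} + a.a.d.X) → ··a··> v3
  v2 = a.(rec X. c.a.X\{b,c} + a.a.d.X)\{b,c} → ··a··> v4
  v3 = d.(rec X. c.a.X\{b,c} + a.a.d.X) → ··d··> v0
  v4 = (rec X. c.a.X\{b,c} + a.a.d.X)\{b,c} → ··a··> v5
  v5 = (a.d.(rec X. c.a.X\{b,c} + a.a.d.X))\{b,c} → ··a··> v6
  v6 = (d.(rec X. c.a.X\{b,c} + a.a.d.X))\{b,c} → ··d··> v4
Trace ⟨ab⟩ through P, begin at {u0}:
  after a @ step 1: {u1}
  after b @ step 2: {u3}
  P completes σ.
Trace ⟨ab⟩ through Q, begin at {v0}:
  after a @ step 1: {v1}
  after b @ step 2: no successor for Q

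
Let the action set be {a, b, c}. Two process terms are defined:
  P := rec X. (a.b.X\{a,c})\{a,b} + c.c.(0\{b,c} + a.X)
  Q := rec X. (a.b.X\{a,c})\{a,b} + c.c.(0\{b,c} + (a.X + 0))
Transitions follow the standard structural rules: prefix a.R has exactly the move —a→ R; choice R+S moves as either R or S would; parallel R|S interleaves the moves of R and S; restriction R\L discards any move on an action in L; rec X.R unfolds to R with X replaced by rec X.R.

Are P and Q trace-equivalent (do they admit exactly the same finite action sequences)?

Reachable graph of P (3 states):
  u0 = rec X. (a.b.X\{a,c})\{a,b} + c.c.(0\{b,c} + a.X) | ··c··> u1
  u1 = c.(0\{b,c} + a.(rec X. (a.b.X\{a,c})\{a,b} + c.c.(0\{b,c} + a.X))) | ··c··> u2
  u2 = 0\{b,c} + a.(rec X. (a.b.X\{a,c})\{a,b} + c.c.(0\{b,c} + a.X)) | ··a··> u0
Reachable graph of Q (3 states):
  v0 = rec X. (a.b.X\{a,c})\{a,b} + c.c.(0\{b,c} + (a.X + 0)) | ··c··> v1
  v1 = c.(0\{b,c} + (a.(rec X. (a.b.X\{a,c})\{a,b} + c.c.(0\{b,c} + (a.X + 0))) + 0)) | ··c··> v2
  v2 = 0\{b,c} + (a.(rec X. (a.b.X\{a,c})\{a,b} + c.c.(0\{b,c} + (a.X + 0))) + 0) | ··a··> v0
Coarsest stable partition (strong bisimilarity classes):
  B0 = {u0, v0}
  B1 = {u1, v1}
  B2 = {u2, v2}
u0 ∈ B0, v0 ∈ B0 → same block
Bisimilar ⇒ trace-equivalent.

trace-equivalent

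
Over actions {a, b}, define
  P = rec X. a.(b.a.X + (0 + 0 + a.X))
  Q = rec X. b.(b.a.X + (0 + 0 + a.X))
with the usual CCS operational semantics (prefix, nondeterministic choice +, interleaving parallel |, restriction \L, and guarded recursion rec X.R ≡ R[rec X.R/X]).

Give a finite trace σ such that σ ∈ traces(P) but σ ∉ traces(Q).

LTS(P): 3 reachable states
  u0 = rec X. a.(b.a.X + (0 + 0 + a.X)) has moves ··a··> u1
  u1 = b.a.(rec X. a.(b.a.X + (0 + 0 + a.X))) + (0 + 0 + a.(rec X. a.(b.a.X + (0 + 0 + a.X)))) has moves ··a··> u0, ··b··> u2
  u2 = a.(rec X. a.(b.a.X + (0 + 0 + a.X))) has moves ··a··> u0
LTS(Q): 3 reachable states
  v0 = rec X. b.(b.a.X + (0 + 0 + a.X)) has moves ··b··> v1
  v1 = b.a.(rec X. b.(b.a.X + (0 + 0 + a.X))) + (0 + 0 + a.(rec X. b.(b.a.X + (0 + 0 + a.X)))) has moves ··a··> v0, ··b··> v2
  v2 = a.(rec X. b.(b.a.X + (0 + 0 + a.X))) has moves ··a··> v0
Run σ = ⟨a⟩ on P: start {u0}
  after a @ step 1: {u1}
  P completes σ.
Run σ = ⟨a⟩ on Q: start {v0}
  after a @ step 1: ∅ (Q stuck)

a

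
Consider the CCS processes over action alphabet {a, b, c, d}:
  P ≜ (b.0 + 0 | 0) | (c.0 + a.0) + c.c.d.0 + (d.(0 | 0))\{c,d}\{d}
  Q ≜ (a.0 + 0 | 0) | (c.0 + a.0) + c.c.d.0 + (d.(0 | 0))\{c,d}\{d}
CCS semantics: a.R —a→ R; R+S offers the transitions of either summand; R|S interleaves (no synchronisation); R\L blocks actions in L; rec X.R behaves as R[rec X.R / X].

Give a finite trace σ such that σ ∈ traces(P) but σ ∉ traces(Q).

LTS(P): 7 reachable states
  u0 = (b.0 + 0 | 0) | (c.0 + a.0) + c.c.d.0 + (d.(0 | 0))\{c,d}\{d} ⊢ —a→ u1, —b→ u2, —c→ u1, —c→ u3
  u1 = (b.0 + 0 | 0) | 0 ⊢ —b→ u4
  u2 = 0 | (c.0 + a.0) ⊢ —a→ u4, —c→ u4
  u3 = c.d.0 ⊢ —c→ u5
  u4 = 0 | 0 ⊢ ∅
  u5 = d.0 ⊢ —d→ u6
  u6 = 0 ⊢ ∅
LTS(Q): 7 reachable states
  v0 = (a.0 + 0 | 0) | (c.0 + a.0) + c.c.d.0 + (d.(0 | 0))\{c,d}\{d} ⊢ —a→ v1, —a→ v2, —c→ v1, —c→ v3
  v1 = (a.0 + 0 | 0) | 0 ⊢ —a→ v4
  v2 = 0 | (c.0 + a.0) ⊢ —a→ v4, —c→ v4
  v3 = c.d.0 ⊢ —c→ v5
  v4 = 0 | 0 ⊢ ∅
  v5 = d.0 ⊢ —d→ v6
  v6 = 0 ⊢ ∅
Run σ = ⟨b⟩ on P: start {u0}
  after b @ step 1: {u2}
  — P admits the full trace.
Run σ = ⟨b⟩ on Q: start {v0}
  after b @ step 1: no successor for Q

b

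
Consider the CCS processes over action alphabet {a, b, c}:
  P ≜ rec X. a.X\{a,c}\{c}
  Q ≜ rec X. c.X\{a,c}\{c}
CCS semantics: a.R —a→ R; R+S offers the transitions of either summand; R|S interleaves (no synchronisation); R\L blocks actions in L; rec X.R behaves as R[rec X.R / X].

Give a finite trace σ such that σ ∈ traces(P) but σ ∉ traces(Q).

Reachable graph of P (2 states):
  u0 = rec X. a.X\{a,c}\{c} has moves ··a··> u1
  u1 = (rec X. a.X\{a,c}\{c})\{a,c}\{c} has moves deadlocked
Reachable graph of Q (2 states):
  v0 = rec X. c.X\{a,c}\{c} has moves ··c··> v1
  v1 = (rec X. c.X\{a,c}\{c})\{a,c}\{c} has moves deadlocked
Run σ = ⟨a⟩ on P: start {u0}
  [1] a ⇒ {u1}
  P completes σ.
Run σ = ⟨a⟩ on Q: start {v0}
  [1] a ⇒ ∅ (Q stuck)

a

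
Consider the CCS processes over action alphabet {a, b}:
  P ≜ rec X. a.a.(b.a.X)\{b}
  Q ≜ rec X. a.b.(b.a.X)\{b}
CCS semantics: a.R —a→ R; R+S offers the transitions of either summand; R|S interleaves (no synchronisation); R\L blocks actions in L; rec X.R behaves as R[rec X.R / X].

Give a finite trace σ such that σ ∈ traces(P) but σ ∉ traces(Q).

aa

Reachable graph of P (3 states):
  p0 = rec X. a.a.(b.a.X)\{b} → =a=> p1
  p1 = a.(b.a.(rec X. a.a.(b.a.X)\{b}))\{b} → =a=> p2
  p2 = (b.a.(rec X. a.a.(b.a.X)\{b}))\{b} → ∅
Reachable graph of Q (3 states):
  q0 = rec X. a.b.(b.a.X)\{b} → =a=> q1
  q1 = b.(b.a.(rec X. a.b.(b.a.X)\{b}))\{b} → =b=> q2
  q2 = (b.a.(rec X. a.b.(b.a.X)\{b}))\{b} → ∅
Run σ = ⟨aa⟩ on P: start {p0}
  step 1 (a): {p1}
  step 2 (a): {p2}
  — P admits the full trace.
Run σ = ⟨aa⟩ on Q: start {q0}
  step 1 (a): {q1}
  step 2 (a): ∅  — Q cannot continue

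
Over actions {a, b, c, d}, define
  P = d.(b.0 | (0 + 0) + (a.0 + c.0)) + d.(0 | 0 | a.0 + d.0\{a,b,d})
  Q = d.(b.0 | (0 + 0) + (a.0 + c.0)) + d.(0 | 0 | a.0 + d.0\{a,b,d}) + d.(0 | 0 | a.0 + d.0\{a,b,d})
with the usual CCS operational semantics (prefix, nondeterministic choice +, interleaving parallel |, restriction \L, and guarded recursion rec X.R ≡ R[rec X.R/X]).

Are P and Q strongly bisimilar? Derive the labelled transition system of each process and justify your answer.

P's transition system — 7 states:
  u0 = d.(b.0 | (0 + 0) + (a.0 + c.0)) + d.(0 | 0 | a.0 + d.0\{a,b,d}) → ··d··> u1, ··d··> u2
  u1 = 0 | 0 | a.0 + d.0\{a,b,d} → ··a··> u3, ··d··> u4
  u2 = b.0 | (0 + 0) + (a.0 + c.0) → ··a··> u5, ··b··> u6, ··c··> u5
  u3 = 0 | 0 | 0 → ∅
  u4 = 0\{a,b,d} → ∅
  u5 = 0 → ∅
  u6 = 0 | (0 + 0) → ∅
Q's transition system — 7 states:
  v0 = d.(b.0 | (0 + 0) + (a.0 + c.0)) + d.(0 | 0 | a.0 + d.0\{a,b,d}) + d.(0 | 0 | a.0 + d.0\{a,b,d}) → ··d··> v1, ··d··> v2
  v1 = 0 | 0 | a.0 + d.0\{a,b,d} → ··a··> v3, ··d··> v4
  v2 = b.0 | (0 + 0) + (a.0 + c.0) → ··a··> v5, ··b··> v6, ··c··> v5
  v3 = 0 | 0 | 0 → ∅
  v4 = 0\{a,b,d} → ∅
  v5 = 0 → ∅
  v6 = 0 | (0 + 0) → ∅
Partition-refinement fixed point:
  B0 = {u0, v0}
  B1 = {u1, v1}
  B2 = {u3, u4, u5, u6, v3, v4, v5, v6}
  B3 = {u2, v2}
u0 ∈ B0, v0 ∈ B0 → same block

bisimilar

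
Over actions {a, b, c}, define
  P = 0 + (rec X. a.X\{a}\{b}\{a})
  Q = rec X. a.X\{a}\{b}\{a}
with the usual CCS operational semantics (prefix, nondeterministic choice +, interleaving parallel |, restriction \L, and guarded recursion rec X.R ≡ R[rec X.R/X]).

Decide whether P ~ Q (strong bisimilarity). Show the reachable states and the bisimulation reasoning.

bisimilar

P's transition system — 2 states:
  u0 = 0 + (rec X. a.X\{a}\{b}\{a}) :: -a-> u1
  u1 = (rec X. a.X\{a}\{b}\{a})\{a}\{b}\{a} :: ∅
Q's transition system — 2 states:
  v0 = rec X. a.X\{a}\{b}\{a} :: -a-> v1
  v1 = (rec X. a.X\{a}\{b}\{a})\{a}\{b}\{a} :: ∅
Partition-refinement fixed point:
  B0 = {u0, v0}
  B1 = {u1, v1}
u0 ∈ B0, v0 ∈ B0 → same block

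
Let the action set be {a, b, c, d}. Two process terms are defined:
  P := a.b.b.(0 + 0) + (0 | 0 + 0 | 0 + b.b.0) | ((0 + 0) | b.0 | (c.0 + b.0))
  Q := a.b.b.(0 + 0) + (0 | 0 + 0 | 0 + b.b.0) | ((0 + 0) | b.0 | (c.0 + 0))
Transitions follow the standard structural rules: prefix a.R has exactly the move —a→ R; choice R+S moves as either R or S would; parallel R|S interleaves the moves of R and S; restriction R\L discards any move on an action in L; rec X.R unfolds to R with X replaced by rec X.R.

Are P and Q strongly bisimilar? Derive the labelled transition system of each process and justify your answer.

P ≁ Q

Reachable graph of P (15 states):
  p0 = a.b.b.(0 + 0) + (0 | 0 + 0 | 0 + b.b.0) | ((0 + 0) | b.0 | (c.0 + b.0)) :: --a--▸ p1, --b--▸ p2, --b--▸ p3, --b--▸ p4, --c--▸ p3
  p1 = b.b.(0 + 0) :: --b--▸ p5
  p2 = (0 | 0 + 0 | 0 + b.b.0) | ((0 + 0) | 0 | (c.0 + b.0)) :: --b--▸ p6, --b--▸ p7, --c--▸ p6
  p3 = (0 | 0 + 0 | 0 + b.b.0) | ((0 + 0) | b.0 | 0) :: --b--▸ p6, --b--▸ p8
  p4 = b.0 | ((0 + 0) | b.0 | (c.0 + b.0)) :: --b--▸ p7, --b--▸ p8, --b--▸ p9, --c--▸ p8
  p5 = b.(0 + 0) :: --b--▸ p10
  p6 = (0 | 0 + 0 | 0 + b.b.0) | ((0 + 0) | 0 | 0) :: --b--▸ p11
  p7 = b.0 | ((0 + 0) | 0 | (c.0 + b.0)) :: --b--▸ p11, --b--▸ p12, --c--▸ p11
  p8 = b.0 | ((0 + 0) | b.0 | 0) :: --b--▸ p11, --b--▸ p13
  p9 = 0 | ((0 + 0) | b.0 | (c.0 + b.0)) :: --b--▸ p12, --b--▸ p13, --c--▸ p13
  p10 = 0 + 0 :: deadlocked
  p11 = b.0 | ((0 + 0) | 0 | 0) :: --b--▸ p14
  p12 = 0 | ((0 + 0) | 0 | (c.0 + b.0)) :: --b--▸ p14, --c--▸ p14
  p13 = 0 | ((0 + 0) | b.0 | 0) :: --b--▸ p14
  p14 = 0 | ((0 + 0) | 0 | 0) :: deadlocked
Reachable graph of Q (15 states):
  q0 = a.b.b.(0 + 0) + (0 | 0 + 0 | 0 + b.b.0) | ((0 + 0) | b.0 | (c.0 + 0)) :: --a--▸ q1, --b--▸ q2, --b--▸ q3, --c--▸ q4
  q1 = b.b.(0 + 0) :: --b--▸ q5
  q2 = (0 | 0 + 0 | 0 + b.b.0) | ((0 + 0) | 0 | (c.0 + 0)) :: --b--▸ q6, --c--▸ q7
  q3 = b.0 | ((0 + 0) | b.0 | (c.0 + 0)) :: --b--▸ q6, --b--▸ q8, --c--▸ q9
  q4 = (0 | 0 + 0 | 0 + b.b.0) | ((0 + 0) | b.0 | 0) :: --b--▸ q7, --b--▸ q9
  q5 = b.(0 + 0) :: --b--▸ q10
  q6 = b.0 | ((0 + 0) | 0 | (c.0 + 0)) :: --b--▸ q11, --c--▸ q12
  q7 = (0 | 0 + 0 | 0 + b.b.0) | ((0 + 0) | 0 | 0) :: --b--▸ q12
  q8 = 0 | ((0 + 0) | b.0 | (c.0 + 0)) :: --b--▸ q11, --c--▸ q13
  q9 = b.0 | ((0 + 0) | b.0 | 0) :: --b--▸ q12, --b--▸ q13
  q10 = 0 + 0 :: deadlocked
  q11 = 0 | ((0 + 0) | 0 | (c.0 + 0)) :: --c--▸ q14
  q12 = b.0 | ((0 + 0) | 0 | 0) :: --b--▸ q14
  q13 = 0 | ((0 + 0) | b.0 | 0) :: --b--▸ q14
  q14 = 0 | ((0 + 0) | 0 | 0) :: deadlocked
Coarsest stable partition (strong bisimilarity classes):
  B0 = {p0}
  B1 = {p3, q4}
  B2 = {p1, p6, p8, q1, q7, q9}
  B3 = {p11, p13, p5, q12, q13, q5}
  B4 = {p10, p14, q10, q14}
  B5 = {p2, p4}
  B6 = {p7, p9}
  B7 = {p12}
  B8 = {q0}
  B9 = {q2, q3}
  B10 = {q6, q8}
  B11 = {q11}
p0 ∈ B0, q0 ∈ B8 → different blocks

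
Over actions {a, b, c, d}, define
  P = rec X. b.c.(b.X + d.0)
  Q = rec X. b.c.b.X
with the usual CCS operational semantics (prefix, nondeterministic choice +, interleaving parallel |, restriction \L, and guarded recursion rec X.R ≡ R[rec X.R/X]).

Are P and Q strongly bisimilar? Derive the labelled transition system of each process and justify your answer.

not bisimilar

Reachable graph of P (4 states):
  s0 = rec X. b.c.(b.X + d.0) | --b--▸ s1
  s1 = c.(b.(rec X. b.c.(b.X + d.0)) + d.0) | --c--▸ s2
  s2 = b.(rec X. b.c.(b.X + d.0)) + d.0 | --b--▸ s0, --d--▸ s3
  s3 = 0 | ∅
Reachable graph of Q (3 states):
  t0 = rec X. b.c.b.X | --b--▸ t1
  t1 = c.b.(rec X. b.c.b.X) | --c--▸ t2
  t2 = b.(rec X. b.c.b.X) | --b--▸ t0
Bisimilarity quotient blocks:
  B0 = {s0}
  B1 = {s1}
  B2 = {s2}
  B3 = {s3}
  B4 = {t0}
  B5 = {t1}
  B6 = {t2}
s0 ∈ B0, t0 ∈ B4 → different blocks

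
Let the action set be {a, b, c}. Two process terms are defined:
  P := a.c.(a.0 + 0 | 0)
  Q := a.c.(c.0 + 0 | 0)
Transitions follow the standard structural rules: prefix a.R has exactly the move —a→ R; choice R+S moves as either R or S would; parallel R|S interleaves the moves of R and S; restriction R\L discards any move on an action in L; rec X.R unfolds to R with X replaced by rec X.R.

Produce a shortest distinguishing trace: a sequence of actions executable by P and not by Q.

Reachable graph of P (4 states):
  p0 = a.c.(a.0 + 0 | 0) :: -a-> p1
  p1 = c.(a.0 + 0 | 0) :: -c-> p2
  p2 = a.0 + 0 | 0 :: -a-> p3
  p3 = 0 :: ∅
Reachable graph of Q (4 states):
  q0 = a.c.(c.0 + 0 | 0) :: -a-> q1
  q1 = c.(c.0 + 0 | 0) :: -c-> q2
  q2 = c.0 + 0 | 0 :: -c-> q3
  q3 = 0 :: ∅
Run σ = ⟨aca⟩ on P: start {p0}
  [1] a ⇒ {p1}
  [2] c ⇒ {p2}
  [3] a ⇒ {p3}
  P completes σ.
Run σ = ⟨aca⟩ on Q: start {q0}
  [1] a ⇒ {q1}
  [2] c ⇒ {q2}
  [3] a ⇒ ∅  — Q cannot continue

aca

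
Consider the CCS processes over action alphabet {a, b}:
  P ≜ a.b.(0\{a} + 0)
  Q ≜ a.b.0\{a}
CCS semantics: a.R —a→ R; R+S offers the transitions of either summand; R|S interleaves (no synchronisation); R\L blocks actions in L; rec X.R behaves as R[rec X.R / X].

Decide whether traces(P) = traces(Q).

P's transition system — 3 states:
  m0 = a.b.(0\{a} + 0) has moves —a→ m1
  m1 = b.(0\{a} + 0) has moves —b→ m2
  m2 = 0\{a} + 0 has moves ∅
Q's transition system — 3 states:
  n0 = a.b.0\{a} has moves —a→ n1
  n1 = b.0\{a} has moves —b→ n2
  n2 = 0\{a} has moves ∅
Bisimilarity quotient blocks:
  B0 = {m0, n0}
  B1 = {m1, n1}
  B2 = {m2, n2}
m0 ∈ B0, n0 ∈ B0 → same block
Bisimilar ⇒ trace-equivalent.

trace-equivalent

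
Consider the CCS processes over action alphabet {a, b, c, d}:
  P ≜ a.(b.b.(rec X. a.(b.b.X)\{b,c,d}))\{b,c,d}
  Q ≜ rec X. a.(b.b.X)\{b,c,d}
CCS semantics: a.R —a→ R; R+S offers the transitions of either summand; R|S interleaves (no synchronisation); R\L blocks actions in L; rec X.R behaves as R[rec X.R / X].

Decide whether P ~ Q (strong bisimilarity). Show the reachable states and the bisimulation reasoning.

P ~ Q

LTS(P): 2 reachable states
  m0 = a.(b.b.(rec X. a.(b.b.X)\{b,c,d}))\{b,c,d} | -a-> m1
  m1 = (b.b.(rec X. a.(b.b.X)\{b,c,d}))\{b,c,d} | deadlocked
LTS(Q): 2 reachable states
  n0 = rec X. a.(b.b.X)\{b,c,d} | -a-> n1
  n1 = (b.b.(rec X. a.(b.b.X)\{b,c,d}))\{b,c,d} | deadlocked
Partition-refinement fixed point:
  B0 = {m0, n0}
  B1 = {m1, n1}
m0 ∈ B0, n0 ∈ B0 → same block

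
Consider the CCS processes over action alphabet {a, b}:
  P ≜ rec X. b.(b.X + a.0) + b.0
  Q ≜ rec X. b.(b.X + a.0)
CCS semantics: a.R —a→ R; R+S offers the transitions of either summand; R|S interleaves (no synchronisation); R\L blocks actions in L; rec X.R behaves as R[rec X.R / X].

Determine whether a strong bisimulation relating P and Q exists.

LTS(P): 3 reachable states
  p0 = rec X. b.(b.X + a.0) + b.0 | -b-> p1, -b-> p2
  p1 = 0 | ∅
  p2 = b.(rec X. b.(b.X + a.0) + b.0) + a.0 | -a-> p1, -b-> p0
LTS(Q): 3 reachable states
  q0 = rec X. b.(b.X + a.0) | -b-> q1
  q1 = b.(rec X. b.(b.X + a.0)) + a.0 | -a-> q2, -b-> q0
  q2 = 0 | ∅
Partition-refinement fixed point:
  B0 = {p0}
  B1 = {p2}
  B2 = {p1, q2}
  B3 = {q0}
  B4 = {q1}
p0 ∈ B0, q0 ∈ B3 → different blocks

NO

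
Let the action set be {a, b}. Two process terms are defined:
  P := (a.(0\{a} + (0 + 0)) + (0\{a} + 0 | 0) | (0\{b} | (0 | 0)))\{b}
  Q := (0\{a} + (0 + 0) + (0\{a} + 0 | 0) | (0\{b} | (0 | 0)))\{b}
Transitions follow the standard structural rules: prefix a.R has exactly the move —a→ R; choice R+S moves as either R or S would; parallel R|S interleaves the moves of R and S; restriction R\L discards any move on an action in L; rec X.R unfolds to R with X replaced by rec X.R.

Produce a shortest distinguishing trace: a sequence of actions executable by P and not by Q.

Reachable graph of P (2 states):
  m0 = (a.(0\{a} + (0 + 0)) + (0\{a} + 0 | 0) | (0\{b} | (0 | 0)))\{b} :: --a--▸ m1
  m1 = (0\{a} + (0 + 0))\{b} :: (no moves)
Reachable graph of Q (1 states):
  n0 = (0\{a} + (0 + 0) + (0\{a} + 0 | 0) | (0\{b} | (0 | 0)))\{b} :: (no moves)
Executing a from P (initial set {m0}):
  after a @ step 1: {m1}
  ✓ P
Executing a from Q (initial set {n0}):
  after a @ step 1: ∅  — Q cannot continue

a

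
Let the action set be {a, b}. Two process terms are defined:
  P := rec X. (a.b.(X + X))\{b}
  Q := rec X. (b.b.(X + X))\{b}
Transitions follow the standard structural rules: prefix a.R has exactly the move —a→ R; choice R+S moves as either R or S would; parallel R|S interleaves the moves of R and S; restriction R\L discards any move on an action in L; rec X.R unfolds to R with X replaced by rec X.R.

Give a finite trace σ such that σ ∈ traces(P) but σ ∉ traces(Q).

a

Reachable graph of P (2 states):
  p0 = rec X. (a.b.(X + X))\{b} :: ··a··> p1
  p1 = (b.((rec X. (a.b.(X + X))\{b}) + (rec X. (a.b.(X + X))\{b})))\{b} :: ∅
Reachable graph of Q (1 states):
  q0 = rec X. (b.b.(X + X))\{b} :: ∅
Executing a from P (initial set {p0}):
  step 1 (a): {p1}
  ✓ P
Executing a from Q (initial set {q0}):
  step 1 (a): ∅ (Q stuck)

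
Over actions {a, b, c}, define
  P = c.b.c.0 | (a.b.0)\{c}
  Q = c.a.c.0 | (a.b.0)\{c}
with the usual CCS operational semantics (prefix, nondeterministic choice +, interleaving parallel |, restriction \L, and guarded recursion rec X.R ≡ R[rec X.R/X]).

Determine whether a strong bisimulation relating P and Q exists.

LTS(P): 12 reachable states
  p0 = c.b.c.0 | (a.b.0)\{c} has moves =a=> p1, =c=> p2
  p1 = c.b.c.0 | (b.0)\{c} has moves =b=> p3, =c=> p4
  p2 = b.c.0 | (a.b.0)\{c} has moves =a=> p4, =b=> p5
  p3 = c.b.c.0 | 0\{c} has moves =c=> p6
  p4 = b.c.0 | (b.0)\{c} has moves =b=> p6, =b=> p7
  p5 = c.0 | (a.b.0)\{c} has moves =a=> p7, =c=> p8
  p6 = b.c.0 | 0\{c} has moves =b=> p9
  p7 = c.0 | (b.0)\{c} has moves =b=> p9, =c=> p10
  p8 = 0 | (a.b.0)\{c} has moves =a=> p10
  p9 = c.0 | 0\{c} has moves =c=> p11
  p10 = 0 | (b.0)\{c} has moves =b=> p11
  p11 = 0 | 0\{c} has moves ·
LTS(Q): 12 reachable states
  q0 = c.a.c.0 | (a.b.0)\{c} has moves =a=> q1, =c=> q2
  q1 = c.a.c.0 | (b.0)\{c} has moves =b=> q3, =c=> q4
  q2 = a.c.0 | (a.b.0)\{c} has moves =a=> q4, =a=> q5
  q3 = c.a.c.0 | 0\{c} has moves =c=> q6
  q4 = a.c.0 | (b.0)\{c} has moves =a=> q7, =b=> q6
  q5 = c.0 | (a.b.0)\{c} has moves =a=> q7, =c=> q8
  q6 = a.c.0 | 0\{c} has moves =a=> q9
  q7 = c.0 | (b.0)\{c} has moves =b=> q9, =c=> q10
  q8 = 0 | (a.b.0)\{c} has moves =a=> q10
  q9 = c.0 | 0\{c} has moves =c=> q11
  q10 = 0 | (b.0)\{c} has moves =b=> q11
  q11 = 0 | 0\{c} has moves ·
Bisimilarity quotient blocks:
  B0 = {p0}
  B1 = {p1}
  B2 = {p3}
  B3 = {p6}
  B4 = {p9, q9}
  B5 = {p11, q11}
  B6 = {p4}
  B7 = {p7, q7}
  B8 = {p10, q10}
  B9 = {p2}
  B10 = {p5, q5}
  B11 = {p8, q8}
  B12 = {q0}
  B13 = {q1}
  B14 = {q3}
  B15 = {q6}
  B16 = {q4}
  B17 = {q2}
p0 ∈ B0, q0 ∈ B12 → different blocks

not bisimilar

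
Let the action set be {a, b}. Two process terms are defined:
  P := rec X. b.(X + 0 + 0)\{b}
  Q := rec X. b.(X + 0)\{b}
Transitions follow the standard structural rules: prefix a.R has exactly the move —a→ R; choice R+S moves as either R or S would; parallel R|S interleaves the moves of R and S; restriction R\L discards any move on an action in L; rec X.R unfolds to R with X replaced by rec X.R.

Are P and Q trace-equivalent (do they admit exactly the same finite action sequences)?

LTS(P): 2 reachable states
  p0 = rec X. b.(X + 0 + 0)\{b} :: --b--▸ p1
  p1 = ((rec X. b.(X + 0 + 0)\{b}) + 0 + 0)\{b} :: deadlocked
LTS(Q): 2 reachable states
  q0 = rec X. b.(X + 0)\{b} :: --b--▸ q1
  q1 = ((rec X. b.(X + 0)\{b}) + 0)\{b} :: deadlocked
Coarsest stable partition (strong bisimilarity classes):
  B0 = {p0, q0}
  B1 = {p1, q1}
p0 ∈ B0, q0 ∈ B0 → same block
Bisimilar ⇒ trace-equivalent.

YES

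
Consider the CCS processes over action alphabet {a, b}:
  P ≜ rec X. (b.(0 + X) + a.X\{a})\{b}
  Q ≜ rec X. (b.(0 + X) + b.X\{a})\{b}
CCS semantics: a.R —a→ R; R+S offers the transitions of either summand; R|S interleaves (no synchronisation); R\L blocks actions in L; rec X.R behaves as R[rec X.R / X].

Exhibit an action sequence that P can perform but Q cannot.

P's transition system — 2 states:
  u0 = rec X. (b.(0 + X) + a.X\{a})\{b} has moves =a=> u1
  u1 = (rec X. (b.(0 + X) + a.X\{a})\{b})\{a}\{b} has moves ·
Q's transition system — 1 states:
  v0 = rec X. (b.(0 + X) + b.X\{a})\{b} has moves ·
Run σ = ⟨a⟩ on P: start {u0}
  after a @ step 1: {u1}
  — P admits the full trace.
Run σ = ⟨a⟩ on Q: start {v0}
  after a @ step 1: ∅  — Q cannot continue

a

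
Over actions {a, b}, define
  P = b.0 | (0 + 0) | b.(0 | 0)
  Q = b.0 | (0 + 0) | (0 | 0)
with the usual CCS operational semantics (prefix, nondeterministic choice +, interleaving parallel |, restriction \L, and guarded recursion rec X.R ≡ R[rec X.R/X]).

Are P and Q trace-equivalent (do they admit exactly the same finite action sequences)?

LTS(P): 4 reachable states
  s0 = b.0 | (0 + 0) | b.(0 | 0) :: -b-> s1, -b-> s2
  s1 = 0 | (0 + 0) | b.(0 | 0) :: -b-> s3
  s2 = b.0 | (0 + 0) | (0 | 0) :: -b-> s3
  s3 = 0 | (0 + 0) | (0 | 0) :: deadlocked
LTS(Q): 2 reachable states
  t0 = b.0 | (0 + 0) | (0 | 0) :: -b-> t1
  t1 = 0 | (0 + 0) | (0 | 0) :: deadlocked
Executing bb from P (initial set {s0}):
  [1] b ⇒ {s1, s2}
  [2] b ⇒ {s3}
  ✓ P
Executing bb from Q (initial set {t0}):
  [1] b ⇒ {t1}
  [2] b ⇒ ∅ (Q stuck)

traces(P) ≠ traces(Q) — witness ⟨bb⟩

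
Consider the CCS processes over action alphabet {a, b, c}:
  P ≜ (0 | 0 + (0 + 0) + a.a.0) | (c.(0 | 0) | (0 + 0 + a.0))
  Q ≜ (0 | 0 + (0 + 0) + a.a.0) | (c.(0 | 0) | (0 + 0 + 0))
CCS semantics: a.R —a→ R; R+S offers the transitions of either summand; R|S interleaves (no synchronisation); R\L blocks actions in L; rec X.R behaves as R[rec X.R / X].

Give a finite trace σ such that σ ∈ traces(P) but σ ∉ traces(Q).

LTS(P): 12 reachable states
  u0 = (0 | 0 + (0 + 0) + a.a.0) | (c.(0 | 0) | (0 + 0 + a.0)) ⊢ =a=> u1, =a=> u2, =c=> u3
  u1 = (0 | 0 + (0 + 0) + a.a.0) | (c.(0 | 0) | 0) ⊢ =a=> u4, =c=> u5
  u2 = a.0 | (c.(0 | 0) | (0 + 0 + a.0)) ⊢ =a=> u4, =a=> u6, =c=> u7
  u3 = (0 | 0 + (0 + 0) + a.a.0) | (0 | 0 | (0 + 0 + a.0)) ⊢ =a=> u5, =a=> u7
  u4 = a.0 | (c.(0 | 0) | 0) ⊢ =a=> u8, =c=> u9
  u5 = (0 | 0 + (0 + 0) + a.a.0) | (0 | 0 | 0) ⊢ =a=> u9
  u6 = 0 | (c.(0 | 0) | (0 + 0 + a.0)) ⊢ =a=> u8, =c=> u10
  u7 = a.0 | (0 | 0 | (0 + 0 + a.0)) ⊢ =a=> u10, =a=> u9
  u8 = 0 | (c.(0 | 0) | 0) ⊢ =c=> u11
  u9 = a.0 | (0 | 0 | 0) ⊢ =a=> u11
  u10 = 0 | (0 | 0 | (0 + 0 + a.0)) ⊢ =a=> u11
  u11 = 0 | (0 | 0 | 0) ⊢ (no moves)
LTS(Q): 6 reachable states
  v0 = (0 | 0 + (0 + 0) + a.a.0) | (c.(0 | 0) | (0 + 0 + 0)) ⊢ =a=> v1, =c=> v2
  v1 = a.0 | (c.(0 | 0) | (0 + 0 + 0)) ⊢ =a=> v3, =c=> v4
  v2 = (0 | 0 + (0 + 0) + a.a.0) | (0 | 0 | (0 + 0 + 0)) ⊢ =a=> v4
  v3 = 0 | (c.(0 | 0) | (0 + 0 + 0)) ⊢ =c=> v5
  v4 = a.0 | (0 | 0 | (0 + 0 + 0)) ⊢ =a=> v5
  v5 = 0 | (0 | 0 | (0 + 0 + 0)) ⊢ (no moves)
Run σ = ⟨aaa⟩ on P: start {u0}
  step 1 (a): {u1, u2}
  step 2 (a): {u4, u6}
  step 3 (a): {u8}
  P completes σ.
Run σ = ⟨aaa⟩ on Q: start {v0}
  step 1 (a): {v1}
  step 2 (a): {v3}
  step 3 (a): ∅  — Q cannot continue

aaa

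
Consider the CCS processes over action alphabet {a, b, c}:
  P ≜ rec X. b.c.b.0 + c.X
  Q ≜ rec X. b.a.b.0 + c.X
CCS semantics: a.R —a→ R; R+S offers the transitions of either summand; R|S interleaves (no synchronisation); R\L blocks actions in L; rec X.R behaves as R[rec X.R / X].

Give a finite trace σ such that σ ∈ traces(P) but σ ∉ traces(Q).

LTS(P): 4 reachable states
  u0 = rec X. b.c.b.0 + c.X :: =b=> u1, =c=> u0
  u1 = c.b.0 :: =c=> u2
  u2 = b.0 :: =b=> u3
  u3 = 0 :: ∅
LTS(Q): 4 reachable states
  v0 = rec X. b.a.b.0 + c.X :: =b=> v1, =c=> v0
  v1 = a.b.0 :: =a=> v2
  v2 = b.0 :: =b=> v3
  v3 = 0 :: ∅
Run σ = ⟨bc⟩ on P: start {u0}
  after b @ step 1: {u1}
  after c @ step 2: {u2}
  — P admits the full trace.
Run σ = ⟨bc⟩ on Q: start {v0}
  after b @ step 1: {v1}
  after c @ step 2: no successor for Q

bc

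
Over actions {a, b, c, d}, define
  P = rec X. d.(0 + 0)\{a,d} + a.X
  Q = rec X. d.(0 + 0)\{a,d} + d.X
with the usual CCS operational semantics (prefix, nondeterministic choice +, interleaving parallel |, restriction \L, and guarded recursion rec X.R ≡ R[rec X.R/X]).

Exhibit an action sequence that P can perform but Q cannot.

a

LTS(P): 2 reachable states
  s0 = rec X. d.(0 + 0)\{a,d} + a.X | ··a··> s0, ··d··> s1
  s1 = (0 + 0)\{a,d} | ·
LTS(Q): 2 reachable states
  t0 = rec X. d.(0 + 0)\{a,d} + d.X | ··d··> t0, ··d··> t1
  t1 = (0 + 0)\{a,d} | ·
Run σ = ⟨a⟩ on P: start {s0}
  [1] a ⇒ {s0}
  P completes σ.
Run σ = ⟨a⟩ on Q: start {t0}
  [1] a ⇒ no successor for Q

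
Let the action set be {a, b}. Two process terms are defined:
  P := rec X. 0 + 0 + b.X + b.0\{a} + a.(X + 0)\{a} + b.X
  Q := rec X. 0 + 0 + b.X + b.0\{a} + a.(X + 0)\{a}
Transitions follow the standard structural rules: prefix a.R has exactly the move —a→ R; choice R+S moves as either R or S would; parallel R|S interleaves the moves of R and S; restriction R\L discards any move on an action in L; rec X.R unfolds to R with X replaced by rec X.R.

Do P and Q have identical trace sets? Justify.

LTS(P): 5 reachable states
  p0 = rec X. 0 + 0 + b.X + b.0\{a} + a.(X + 0)\{a} + b.X :: =a=> p1, =b=> p0, =b=> p2
  p1 = ((rec X. 0 + 0 + b.X + b.0\{a} + a.(X + 0)\{a} + b.X) + 0)\{a} :: =b=> p3, =b=> p4
  p2 = 0\{a} :: ·
  p3 = (rec X. 0 + 0 + b.X + b.0\{a} + a.(X + 0)\{a} + b.X)\{a} :: =b=> p3, =b=> p4
  p4 = 0\{a}\{a} :: ·
LTS(Q): 5 reachable states
  q0 = rec X. 0 + 0 + b.X + b.0\{a} + a.(X + 0)\{a} :: =a=> q1, =b=> q0, =b=> q2
  q1 = ((rec X. 0 + 0 + b.X + b.0\{a} + a.(X + 0)\{a}) + 0)\{a} :: =b=> q3, =b=> q4
  q2 = 0\{a} :: ·
  q3 = (rec X. 0 + 0 + b.X + b.0\{a} + a.(X + 0)\{a})\{a} :: =b=> q3, =b=> q4
  q4 = 0\{a}\{a} :: ·
Bisimilarity quotient blocks:
  B0 = {p0, q0}
  B1 = {p2, p4, q2, q4}
  B2 = {p1, p3, q1, q3}
p0 ∈ B0, q0 ∈ B0 → same block
Bisimilar ⇒ trace-equivalent.

trace-equivalent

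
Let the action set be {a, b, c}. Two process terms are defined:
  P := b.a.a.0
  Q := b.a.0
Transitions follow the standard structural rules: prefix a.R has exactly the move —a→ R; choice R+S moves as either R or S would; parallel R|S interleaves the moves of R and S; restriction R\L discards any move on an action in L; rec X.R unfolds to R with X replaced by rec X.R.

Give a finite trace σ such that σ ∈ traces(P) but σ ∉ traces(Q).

baa

Reachable graph of P (4 states):
  s0 = b.a.a.0 has moves ··b··> s1
  s1 = a.a.0 has moves ··a··> s2
  s2 = a.0 has moves ··a··> s3
  s3 = 0 has moves deadlocked
Reachable graph of Q (3 states):
  t0 = b.a.0 has moves ··b··> t1
  t1 = a.0 has moves ··a··> t2
  t2 = 0 has moves deadlocked
Executing baa from P (initial set {s0}):
  after b @ step 1: {s1}
  after a @ step 2: {s2}
  after a @ step 3: {s3}
  ✓ P
Executing baa from Q (initial set {t0}):
  after b @ step 1: {t1}
  after a @ step 2: {t2}
  after a @ step 3: ∅ (Q stuck)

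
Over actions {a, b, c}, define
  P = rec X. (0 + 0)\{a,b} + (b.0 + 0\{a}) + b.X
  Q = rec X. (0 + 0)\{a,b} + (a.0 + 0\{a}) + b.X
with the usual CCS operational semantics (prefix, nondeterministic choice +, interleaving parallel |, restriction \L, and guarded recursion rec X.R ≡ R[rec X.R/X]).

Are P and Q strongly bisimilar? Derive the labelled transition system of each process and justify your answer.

P's transition system — 2 states:
  s0 = rec X. (0 + 0)\{a,b} + (b.0 + 0\{a}) + b.X ⊢ -b-> s0, -b-> s1
  s1 = 0 ⊢ ·
Q's transition system — 2 states:
  t0 = rec X. (0 + 0)\{a,b} + (a.0 + 0\{a}) + b.X ⊢ -a-> t1, -b-> t0
  t1 = 0 ⊢ ·
Partition-refinement fixed point:
  B0 = {s0}
  B1 = {s1, t1}
  B2 = {t0}
s0 ∈ B0, t0 ∈ B2 → different blocks

not bisimilar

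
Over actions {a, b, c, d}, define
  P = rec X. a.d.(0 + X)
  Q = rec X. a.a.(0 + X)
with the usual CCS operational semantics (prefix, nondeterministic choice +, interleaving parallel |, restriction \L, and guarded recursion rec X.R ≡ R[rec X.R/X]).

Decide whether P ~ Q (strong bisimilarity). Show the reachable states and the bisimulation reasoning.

P's transition system — 3 states:
  m0 = rec X. a.d.(0 + X) → -a-> m1
  m1 = d.(0 + (rec X. a.d.(0 + X))) → -d-> m2
  m2 = 0 + (rec X. a.d.(0 + X)) → -a-> m1
Q's transition system — 3 states:
  n0 = rec X. a.a.(0 + X) → -a-> n1
  n1 = a.(0 + (rec X. a.a.(0 + X))) → -a-> n2
  n2 = 0 + (rec X. a.a.(0 + X)) → -a-> n1
Coarsest stable partition (strong bisimilarity classes):
  B0 = {m0, m2}
  B1 = {m1}
  B2 = {n0, n1, n2}
m0 ∈ B0, n0 ∈ B2 → different blocks

NO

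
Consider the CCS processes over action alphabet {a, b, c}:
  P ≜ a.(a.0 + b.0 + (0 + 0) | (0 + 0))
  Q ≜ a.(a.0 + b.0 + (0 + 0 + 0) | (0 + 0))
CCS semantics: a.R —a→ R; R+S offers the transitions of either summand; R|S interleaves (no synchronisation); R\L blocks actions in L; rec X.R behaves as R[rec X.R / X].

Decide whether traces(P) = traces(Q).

Reachable graph of P (3 states):
  u0 = a.(a.0 + b.0 + (0 + 0) | (0 + 0)) → =a=> u1
  u1 = a.0 + b.0 + (0 + 0) | (0 + 0) → =a=> u2, =b=> u2
  u2 = 0 → stopped
Reachable graph of Q (3 states):
  v0 = a.(a.0 + b.0 + (0 + 0 + 0) | (0 + 0)) → =a=> v1
  v1 = a.0 + b.0 + (0 + 0 + 0) | (0 + 0) → =a=> v2, =b=> v2
  v2 = 0 → stopped
Bisimilarity quotient blocks:
  B0 = {u0, v0}
  B1 = {u1, v1}
  B2 = {u2, v2}
u0 ∈ B0, v0 ∈ B0 → same block
Bisimilar ⇒ trace-equivalent.

trace-equivalent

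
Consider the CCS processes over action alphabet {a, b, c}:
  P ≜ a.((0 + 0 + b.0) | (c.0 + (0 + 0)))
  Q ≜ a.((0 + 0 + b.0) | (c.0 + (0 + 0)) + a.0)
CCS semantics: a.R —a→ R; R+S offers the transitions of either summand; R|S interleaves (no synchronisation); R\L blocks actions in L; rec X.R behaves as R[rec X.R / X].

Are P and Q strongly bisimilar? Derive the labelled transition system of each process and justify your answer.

Reachable graph of P (5 states):
  p0 = a.((0 + 0 + b.0) | (c.0 + (0 + 0))) → —a→ p1
  p1 = (0 + 0 + b.0) | (c.0 + (0 + 0)) → —b→ p2, —c→ p3
  p2 = 0 | (c.0 + (0 + 0)) → —c→ p4
  p3 = (0 + 0 + b.0) | 0 → —b→ p4
  p4 = 0 | 0 → ∅
Reachable graph of Q (6 states):
  q0 = a.((0 + 0 + b.0) | (c.0 + (0 + 0)) + a.0) → —a→ q1
  q1 = (0 + 0 + b.0) | (c.0 + (0 + 0)) + a.0 → —a→ q2, —b→ q3, —c→ q4
  q2 = 0 → ∅
  q3 = 0 | (c.0 + (0 + 0)) → —c→ q5
  q4 = (0 + 0 + b.0) | 0 → —b→ q5
  q5 = 0 | 0 → ∅
Partition-refinement fixed point:
  B0 = {p0}
  B1 = {p1}
  B2 = {p2, q3}
  B3 = {p4, q2, q5}
  B4 = {p3, q4}
  B5 = {q0}
  B6 = {q1}
p0 ∈ B0, q0 ∈ B5 → different blocks

P ≁ Q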